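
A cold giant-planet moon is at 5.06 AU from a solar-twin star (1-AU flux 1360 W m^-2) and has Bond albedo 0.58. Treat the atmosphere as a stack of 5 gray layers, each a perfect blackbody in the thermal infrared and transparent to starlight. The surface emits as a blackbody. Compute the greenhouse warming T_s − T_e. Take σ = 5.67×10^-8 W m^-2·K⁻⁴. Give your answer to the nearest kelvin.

56 kelvin

By the inverse-square law, S = 1360/5.06² = 53.12 W m^-2.
Top-of-atmosphere balance: σT_e⁴ = S(1−α)/4 = 5.577 W m^-2 → T_e = 99.59 K.
Surface: T_s = (6)^¼·T_e = 155.9 K.
Warming: T_s − T_e = 56.28 K.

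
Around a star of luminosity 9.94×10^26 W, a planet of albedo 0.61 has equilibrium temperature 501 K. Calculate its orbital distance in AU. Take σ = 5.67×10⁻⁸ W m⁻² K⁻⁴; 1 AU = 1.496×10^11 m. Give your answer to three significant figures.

0.311 AU

The flux needed for this T is 4σT⁴/(1−0.61) = 36640 W m⁻².
Then d = [L/(4πS)]^(1/2) = 4.646×10^10 m, i.e. 0.3106 AU.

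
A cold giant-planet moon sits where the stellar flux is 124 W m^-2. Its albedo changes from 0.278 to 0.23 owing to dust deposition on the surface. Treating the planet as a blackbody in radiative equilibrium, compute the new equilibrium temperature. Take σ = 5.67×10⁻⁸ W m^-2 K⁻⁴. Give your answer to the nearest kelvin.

143 K

New equilibrium: T₂ = [(1−0.23)·124.0/(4σ)]^(1/4) = 143.2 K.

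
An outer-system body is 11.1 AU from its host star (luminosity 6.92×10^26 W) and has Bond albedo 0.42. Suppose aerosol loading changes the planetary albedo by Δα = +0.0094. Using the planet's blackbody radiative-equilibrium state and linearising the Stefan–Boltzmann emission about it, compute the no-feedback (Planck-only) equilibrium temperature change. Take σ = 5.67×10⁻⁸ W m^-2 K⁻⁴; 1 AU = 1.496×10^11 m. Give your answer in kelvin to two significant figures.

d = 11.1 × 1.496×10^11 m = 1.661×10^12 m.
Flux at the orbit: S = L/(4πd²) = 6.92×10^26/(4π·(1.66×10^12)²) = 19.97 W m^-2.
The baseline emission temperature is T_e = 84.54 K.
The change in absorbed flux is Δ[S(1−α)/4] = −SΔα/4 = -0.04693 W m^-2.
Planck response: λ_P = 4σT_e³ = 4·5.67×10⁻⁸·(84.54)³ = 0.1370 W m^-2/K.
Hence the no-feedback warming is ΔF/(4σT_e³) = -0.343 K.

-0.34 K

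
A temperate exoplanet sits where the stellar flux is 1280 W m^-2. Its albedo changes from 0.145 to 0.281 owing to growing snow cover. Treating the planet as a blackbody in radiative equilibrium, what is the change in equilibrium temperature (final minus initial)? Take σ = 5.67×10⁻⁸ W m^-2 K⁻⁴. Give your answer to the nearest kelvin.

-11 K

Initial: T₁ = [S(1−0.145)/(4σ)]^(1/4) = 263.6 K.
After:  T₂ = [1280·0.719/(4σ)]^(1/4) = 252.4 K.
Change: 252.4 − 263.6 = -11.17 K.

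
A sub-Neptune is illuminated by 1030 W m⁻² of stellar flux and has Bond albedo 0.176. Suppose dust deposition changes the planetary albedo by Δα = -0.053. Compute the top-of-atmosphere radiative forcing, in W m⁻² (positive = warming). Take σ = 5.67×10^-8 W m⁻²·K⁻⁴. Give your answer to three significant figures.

13.6 W m⁻²

ΔF = −(S/4)Δα = −(1030/4)×(-0.053) = 13.65 W m⁻².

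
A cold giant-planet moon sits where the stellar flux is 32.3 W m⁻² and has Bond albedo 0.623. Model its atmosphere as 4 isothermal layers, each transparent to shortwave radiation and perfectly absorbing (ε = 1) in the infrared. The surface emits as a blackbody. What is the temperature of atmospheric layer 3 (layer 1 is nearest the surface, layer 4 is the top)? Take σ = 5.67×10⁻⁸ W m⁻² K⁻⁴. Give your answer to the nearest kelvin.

The effective emission temperature is T_e = [S(1−α)/(4σ)]^¼ = 85.60 K.
In the N-layer model, layer k (counted from the surface) has T_k = (N+1−k)^(1/4)·T_e.
With k = 3: T_3 = (4+1−3)^¼·85.60 K = 101.8 K.

102 K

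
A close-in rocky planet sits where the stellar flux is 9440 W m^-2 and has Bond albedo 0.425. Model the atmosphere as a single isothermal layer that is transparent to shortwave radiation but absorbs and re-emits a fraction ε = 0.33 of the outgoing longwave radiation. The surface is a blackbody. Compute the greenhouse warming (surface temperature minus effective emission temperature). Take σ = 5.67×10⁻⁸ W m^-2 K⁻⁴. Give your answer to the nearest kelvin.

Effective emission temperature (TOA balance): σT_e⁴ = S(1−α)/4 = 1357 W m^-2 → T_e = 393.3 K.
Surface balance with a leaky layer gives σT_s⁴ = σT_e⁴·2/(2−ε), so T_s = T_e·[2/(2−0.33)]^(1/4) = 411.5 K.
The atmosphere warms the surface by 18.14 K.

18 kelvin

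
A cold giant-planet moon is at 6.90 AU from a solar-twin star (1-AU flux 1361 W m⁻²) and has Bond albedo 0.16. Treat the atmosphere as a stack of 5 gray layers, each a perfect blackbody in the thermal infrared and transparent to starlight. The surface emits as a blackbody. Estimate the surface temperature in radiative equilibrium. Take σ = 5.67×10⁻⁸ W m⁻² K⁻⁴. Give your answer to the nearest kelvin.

159 K

By the inverse-square law, S = 1361/6.90² = 28.59 W m⁻².
OLR = S(1−α)/4 = 6.003 W m⁻²; the top layer radiates at T_e = 101.4 K.
For an N-layer opaque stack, T_s⁴ = (N+1)T_e⁴, hence T_s = (6)^(1/4)×101.4 K = 158.8 K.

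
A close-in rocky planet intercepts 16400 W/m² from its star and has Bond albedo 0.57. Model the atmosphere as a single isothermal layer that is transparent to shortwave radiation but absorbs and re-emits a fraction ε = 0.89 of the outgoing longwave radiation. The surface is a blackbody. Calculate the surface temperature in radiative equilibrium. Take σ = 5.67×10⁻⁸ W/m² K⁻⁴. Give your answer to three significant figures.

The planet radiates to space at T_e = [S(1−α)/(4σ)]^(1/4) = 419.9 K.
The surface balance (absorbed SW + ε·downward IR = σT_s⁴) with T_a⁴ = T_s⁴/2 reduces to T_s = T_e·[2/(2−ε)]^¼ = 486.5 K.

487 kelvin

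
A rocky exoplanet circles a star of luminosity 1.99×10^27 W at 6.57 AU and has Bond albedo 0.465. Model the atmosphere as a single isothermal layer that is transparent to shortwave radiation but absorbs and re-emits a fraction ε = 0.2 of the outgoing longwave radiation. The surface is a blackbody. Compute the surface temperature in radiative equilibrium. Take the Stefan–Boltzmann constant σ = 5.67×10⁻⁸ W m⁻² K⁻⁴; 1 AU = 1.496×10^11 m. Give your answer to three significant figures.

d = 6.57 × 1.496×10^11 m = 9.829×10^11 m.
Spreading L over a sphere of radius d: S = 1.99×10^27/(4π·9.83×10^11²) = 163.9 W m⁻².
The planet radiates to space at T_e = [S(1−α)/(4σ)]^(1/4) = 140.2 K.
Surface balance with a leaky layer gives σT_s⁴ = σT_e⁴·2/(2−ε), so T_s = T_e·[2/(2−0.2)]^(1/4) = 144.0 K.

144 K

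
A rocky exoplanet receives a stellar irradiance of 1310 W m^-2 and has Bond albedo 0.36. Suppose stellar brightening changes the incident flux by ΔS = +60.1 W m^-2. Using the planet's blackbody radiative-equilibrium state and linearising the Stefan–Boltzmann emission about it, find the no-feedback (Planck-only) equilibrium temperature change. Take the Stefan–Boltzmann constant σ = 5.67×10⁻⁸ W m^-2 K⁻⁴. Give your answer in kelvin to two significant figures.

The baseline emission temperature is T_e = 246.6 K.
Only a fraction (1−α) is absorbed and it's spread over 4πR², so ΔF = (1−α)ΔS/4 = 9.616 W m^-2.
Linearising σT⁴ gives d(σT⁴)/dT = 4σT_e³ = 3.400 W m^-2 per K.
Hence the no-feedback warming is ΔF/(4σT_e³) = 2.83 K.

2.8 K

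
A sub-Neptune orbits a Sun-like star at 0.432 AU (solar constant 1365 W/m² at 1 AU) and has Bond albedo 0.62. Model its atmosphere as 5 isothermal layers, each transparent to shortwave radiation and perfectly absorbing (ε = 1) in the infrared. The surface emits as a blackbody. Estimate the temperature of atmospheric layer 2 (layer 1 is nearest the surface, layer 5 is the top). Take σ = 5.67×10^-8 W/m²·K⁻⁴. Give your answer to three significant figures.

471 kelvin

Flux at the orbit: S = 1365/(0.432)² = 7314 W/m².
Top-of-atmosphere balance: σT_e⁴ = S(1−α)/4 = 694.8 W/m² → T_e = 332.7 K.
In the N-layer model, layer k (counted from the surface) has T_k = (N+1−k)^(1/4)·T_e.
T_2 = (4)^(1/4)·332.7 = 470.5 K.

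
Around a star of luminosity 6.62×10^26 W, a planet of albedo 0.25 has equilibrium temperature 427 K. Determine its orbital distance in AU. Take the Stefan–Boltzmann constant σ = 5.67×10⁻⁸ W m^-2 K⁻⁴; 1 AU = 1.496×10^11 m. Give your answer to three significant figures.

Energy balance gives S = 4σT⁴/(1−α) = 10050 W m^-2.
S = L/(4πd²) → d = √(L/4πS) = √(6.62×10^26/(4π·10050)) = 7.239×10^10 m = 0.4839 AU.

0.484 AU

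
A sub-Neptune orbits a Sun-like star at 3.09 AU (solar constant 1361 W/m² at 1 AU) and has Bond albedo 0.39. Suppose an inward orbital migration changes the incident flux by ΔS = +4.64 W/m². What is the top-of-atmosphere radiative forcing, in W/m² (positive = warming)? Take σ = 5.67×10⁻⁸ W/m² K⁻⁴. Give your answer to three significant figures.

0.708 W/m²

Flux at the orbit: S = 1361/(3.09)² = 142.5 W/m².
TOA radiative forcing: ΔF = (1−α)ΔS/4 = 0.61·(+4.64)/4 = 0.7076 W/m².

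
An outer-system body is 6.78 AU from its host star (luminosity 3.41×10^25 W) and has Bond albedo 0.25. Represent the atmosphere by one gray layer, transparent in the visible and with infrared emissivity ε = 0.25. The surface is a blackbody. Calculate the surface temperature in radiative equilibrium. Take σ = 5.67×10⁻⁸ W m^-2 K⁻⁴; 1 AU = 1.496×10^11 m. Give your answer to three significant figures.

56.2 kelvin

d = 6.78 × 1.496×10^11 m = 1.014×10^12 m.
Flux at the orbit: S = L/(4πd²) = 3.41×10^25/(4π·(1.01×10^12)²) = 2.638 W m^-2.
The planet radiates to space at T_e = [S(1−α)/(4σ)]^(1/4) = 54.35 K.
The surface balance (absorbed SW + ε·downward IR = σT_s⁴) with T_a⁴ = T_s⁴/2 reduces to T_s = T_e·[2/(2−ε)]^¼ = 56.19 K.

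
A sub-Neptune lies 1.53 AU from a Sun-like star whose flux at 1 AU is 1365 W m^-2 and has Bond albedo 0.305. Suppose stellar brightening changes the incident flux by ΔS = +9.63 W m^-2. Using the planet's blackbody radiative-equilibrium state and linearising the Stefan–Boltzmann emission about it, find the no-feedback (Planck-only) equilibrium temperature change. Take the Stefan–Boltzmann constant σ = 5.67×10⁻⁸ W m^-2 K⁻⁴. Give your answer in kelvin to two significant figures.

By the inverse-square law, S = 1365/1.53² = 583.1 W m^-2.
The baseline emission temperature is T_e = 205.6 K.
Only a fraction (1−α) is absorbed and it's spread over 4πR², so ΔF = (1−α)ΔS/4 = 1.673 W m^-2.
Planck response: λ_P = 4σT_e³ = 4·5.67×10⁻⁸·(205.6)³ = 1.971 W m^-2/K.
Hence the no-feedback warming is ΔF/(4σT_e³) = 0.849 K.

0.85 kelvin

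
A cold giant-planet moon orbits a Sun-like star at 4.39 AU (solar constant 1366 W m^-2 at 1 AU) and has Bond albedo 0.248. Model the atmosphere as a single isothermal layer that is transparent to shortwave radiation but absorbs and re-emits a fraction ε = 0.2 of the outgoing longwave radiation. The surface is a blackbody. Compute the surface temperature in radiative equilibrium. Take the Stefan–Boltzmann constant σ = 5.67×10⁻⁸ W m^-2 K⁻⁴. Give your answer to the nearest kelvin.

By the inverse-square law, S = 1366/4.39² = 70.88 W m^-2.
The planet radiates to space at T_e = [S(1−α)/(4σ)]^(1/4) = 123.8 K.
Surface balance with a leaky layer gives σT_s⁴ = σT_e⁴·2/(2−ε), so T_s = T_e·[2/(2−0.2)]^(1/4) = 127.1 K.

127 kelvin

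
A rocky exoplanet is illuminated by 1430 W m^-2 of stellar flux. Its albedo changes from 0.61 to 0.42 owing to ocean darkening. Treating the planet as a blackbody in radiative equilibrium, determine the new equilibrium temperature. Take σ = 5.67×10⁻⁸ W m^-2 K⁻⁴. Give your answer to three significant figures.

246 kelvin

T₂ = [S(1−α₂)/(4σ)]^(1/4) = [1430·0.58/(4σ)]^(1/4) = 245.9 K.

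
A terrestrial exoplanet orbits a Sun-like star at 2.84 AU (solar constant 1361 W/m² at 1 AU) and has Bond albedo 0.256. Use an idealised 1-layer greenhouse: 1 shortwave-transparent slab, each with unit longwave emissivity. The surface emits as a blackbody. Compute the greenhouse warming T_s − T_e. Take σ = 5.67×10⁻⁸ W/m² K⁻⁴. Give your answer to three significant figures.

29.0 K

Flux at the orbit: S = 1361/(2.84)² = 168.7 W/m².
OLR = S(1−α)/4 = 31.39 W/m²; the top layer radiates at T_e = 153.4 K.
Surface: T_s = (2)^¼·T_e = 182.4 K.
So the greenhouse effect raises the surface by 182.4 − 153.4 = 29.02 K.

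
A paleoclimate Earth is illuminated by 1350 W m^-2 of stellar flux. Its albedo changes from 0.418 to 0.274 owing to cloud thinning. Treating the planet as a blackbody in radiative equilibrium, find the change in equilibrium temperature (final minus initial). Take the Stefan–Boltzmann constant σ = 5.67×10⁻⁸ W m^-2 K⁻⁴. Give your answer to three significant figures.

13.8 K

Initial: T₁ = [S(1−0.418)/(4σ)]^(1/4) = 242.6 K.
With α = 0.274, T₂ = 256.4 K.
ΔT = T₂ − T₁ = 13.79 K.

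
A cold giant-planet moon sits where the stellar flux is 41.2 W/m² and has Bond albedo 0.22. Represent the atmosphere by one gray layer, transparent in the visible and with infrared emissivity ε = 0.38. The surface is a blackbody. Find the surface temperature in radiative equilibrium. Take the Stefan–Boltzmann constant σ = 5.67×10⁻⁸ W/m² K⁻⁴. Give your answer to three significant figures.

Effective emission temperature (TOA balance): σT_e⁴ = S(1−α)/4 = 8.034 W/m² → T_e = 109.1 K.
Surface balance with a leaky layer gives σT_s⁴ = σT_e⁴·2/(2−ε), so T_s = T_e·[2/(2−0.38)]^(1/4) = 115.0 K.

115 kelvin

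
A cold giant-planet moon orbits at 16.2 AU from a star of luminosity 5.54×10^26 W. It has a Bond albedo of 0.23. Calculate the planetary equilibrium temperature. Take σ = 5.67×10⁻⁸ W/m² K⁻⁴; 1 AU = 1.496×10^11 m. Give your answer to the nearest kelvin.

Orbital distance: d = 16.2 AU = 2.424×10^12 m.
Flux at the orbit: S = L/(4πd²) = 5.54×10^26/(4π·(2.42×10^12)²) = 7.506 W/m².
Absorbed flux (global mean): S(1−α)/4 = 7.506·0.77/4 = 1.445 W/m².
Set σT⁴ = 1.445 → T = (1.445/σ)^(1/4) = 71.05 K.

71 K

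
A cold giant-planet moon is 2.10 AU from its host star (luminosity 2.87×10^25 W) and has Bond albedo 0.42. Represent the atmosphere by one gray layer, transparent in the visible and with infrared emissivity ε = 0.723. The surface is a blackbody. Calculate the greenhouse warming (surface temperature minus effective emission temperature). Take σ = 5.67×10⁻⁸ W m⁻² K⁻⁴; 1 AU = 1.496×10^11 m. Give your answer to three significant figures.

d = 2.10 × 1.496×10^11 m = 3.142×10^11 m.
Flux at the orbit: S = L/(4πd²) = 2.87×10^25/(4π·(3.14×10^11)²) = 23.14 W m⁻².
Effective emission temperature (TOA balance): σT_e⁴ = S(1−α)/4 = 3.355 W m⁻² → T_e = 87.71 K.
For a single slab of emissivity ε, T_s⁴ = 2T_e⁴/(2−ε); thus T_s = 87.71·(1.566)^(1/4) = 98.12 K.
The atmosphere warms the surface by 10.41 K.

10.4 K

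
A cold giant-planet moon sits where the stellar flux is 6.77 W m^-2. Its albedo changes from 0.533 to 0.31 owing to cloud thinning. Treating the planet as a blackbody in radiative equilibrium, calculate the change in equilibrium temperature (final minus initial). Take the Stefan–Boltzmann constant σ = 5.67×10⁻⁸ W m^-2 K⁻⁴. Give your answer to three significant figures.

Before: T₁ = [6.770·0.467/(4σ)]^(1/4) = 61.10 K.
Final:   T₂ = [S(1−0.31)/(4σ)]^(1/4) = 67.37 K.
Change: 67.37 − 61.10 = 6.264 K.

6.26 K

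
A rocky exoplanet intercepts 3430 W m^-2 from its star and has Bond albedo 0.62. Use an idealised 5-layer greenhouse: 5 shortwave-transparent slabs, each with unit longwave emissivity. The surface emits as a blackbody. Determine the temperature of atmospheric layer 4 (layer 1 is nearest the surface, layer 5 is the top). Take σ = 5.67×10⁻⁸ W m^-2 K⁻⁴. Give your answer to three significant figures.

327 kelvin

The effective emission temperature is T_e = [S(1−α)/(4σ)]^¼ = 275.3 K.
In the N-layer model, layer k (counted from the surface) has T_k = (N+1−k)^(1/4)·T_e.
T_4 = (2)^(1/4)·275.3 = 327.4 K.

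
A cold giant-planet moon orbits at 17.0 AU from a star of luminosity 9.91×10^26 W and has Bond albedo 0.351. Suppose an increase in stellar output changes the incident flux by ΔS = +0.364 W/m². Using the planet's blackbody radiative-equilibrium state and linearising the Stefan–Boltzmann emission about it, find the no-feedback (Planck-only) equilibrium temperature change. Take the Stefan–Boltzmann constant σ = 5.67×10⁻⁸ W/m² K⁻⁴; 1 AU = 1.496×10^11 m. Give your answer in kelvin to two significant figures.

0.57 kelvin

d = 17.0 × 1.496×10^11 m = 2.543×10^12 m.
S = L/(4πd²) = 12.19 W/m².
The baseline emission temperature is T_e = 76.86 K.
ΔF = Δ[S(1−α)]/4 = (1−0.351)·+0.364/4 = 0.05906 W/m².
The Planck feedback parameter is 4σT_e³ = 0.1030 W/m²/K.
So ΔT₀ = 0.05906/0.1030 = 0.574 K.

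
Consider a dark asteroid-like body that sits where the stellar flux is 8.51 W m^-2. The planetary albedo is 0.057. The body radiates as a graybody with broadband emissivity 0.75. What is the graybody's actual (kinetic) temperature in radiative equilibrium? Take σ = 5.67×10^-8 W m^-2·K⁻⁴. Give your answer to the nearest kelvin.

The planet absorbs (1−α)S over its disc πR² and re-emits over 4πR², so the mean absorbed flux is (1−0.057)·8.510/4 = 2.006 W m^-2.
Equating to εσT⁴ with ε = 0.75: T = (2.006/0.75σ)^(1/4) = 82.88 K.

83 kelvin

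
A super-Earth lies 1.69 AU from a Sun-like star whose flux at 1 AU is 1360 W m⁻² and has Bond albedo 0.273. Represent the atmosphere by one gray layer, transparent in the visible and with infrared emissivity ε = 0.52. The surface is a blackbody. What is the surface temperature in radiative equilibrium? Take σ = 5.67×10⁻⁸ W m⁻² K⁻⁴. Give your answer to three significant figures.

Irradiance scales as 1/d², so S = 1360 W m⁻² × (1/1.69)² = 476.2 W m⁻².
At the top of the atmosphere, σT_e⁴ = S(1−α)/4 = 86.54 W m⁻², giving T_e = 197.7 K.
For a single slab of emissivity ε, T_s⁴ = 2T_e⁴/(2−ε); thus T_s = 197.7·(1.351)^(1/4) = 213.1 K.

213 kelvin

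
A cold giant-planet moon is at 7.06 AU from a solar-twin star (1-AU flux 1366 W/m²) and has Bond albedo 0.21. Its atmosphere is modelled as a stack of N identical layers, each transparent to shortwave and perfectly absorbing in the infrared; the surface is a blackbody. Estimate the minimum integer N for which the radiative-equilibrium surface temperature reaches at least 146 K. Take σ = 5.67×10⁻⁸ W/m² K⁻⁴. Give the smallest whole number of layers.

By the inverse-square law, S = 1366/7.06² = 27.41 W/m².
The effective emission temperature is T_e = [S(1−α)/(4σ)]^¼ = 98.85 K.
T_s = (N+1)^(1/4)·T_e ≥ 146 K requires N+1 ≥ (T_s/T_e)⁴ = (146/98.85)⁴ = 4.760.
The minimum whole number is N = 4.

4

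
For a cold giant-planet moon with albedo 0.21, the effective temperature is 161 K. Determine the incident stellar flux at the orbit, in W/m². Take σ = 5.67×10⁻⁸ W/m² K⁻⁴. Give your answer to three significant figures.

From S(1−α)/4 = σT⁴: S = 4σT⁴/(1−α).
σT⁴ = 5.67×10⁻⁸·(161)⁴ = 38.10 W/m².
So S = 4×38.10/(1−0.21) = 192.9 W/m².

193 W/m²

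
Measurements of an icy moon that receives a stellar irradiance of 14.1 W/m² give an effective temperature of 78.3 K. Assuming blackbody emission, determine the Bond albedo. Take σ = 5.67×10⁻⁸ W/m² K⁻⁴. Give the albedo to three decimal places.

0.395

Energy balance: S(1−α)/4 = σT⁴, so 1−α = 4σT⁴/S.
σT⁴ = 2.131 W/m², so 4σT⁴ = 8.525 W/m².
Hence α = 1 − 8.525/14.10 = 0.3954.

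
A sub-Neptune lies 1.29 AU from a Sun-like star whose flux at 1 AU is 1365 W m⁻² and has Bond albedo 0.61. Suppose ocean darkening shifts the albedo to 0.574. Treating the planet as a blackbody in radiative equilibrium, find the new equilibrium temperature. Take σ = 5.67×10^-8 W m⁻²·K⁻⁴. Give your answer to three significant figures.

198 K

Irradiance scales as 1/d², so S = 1365 W m⁻² × (1/1.29)² = 820.3 W m⁻².
With the new albedo, S(1−α₂)/4 = 87.36 W m⁻², so T₂ = 198.1 K.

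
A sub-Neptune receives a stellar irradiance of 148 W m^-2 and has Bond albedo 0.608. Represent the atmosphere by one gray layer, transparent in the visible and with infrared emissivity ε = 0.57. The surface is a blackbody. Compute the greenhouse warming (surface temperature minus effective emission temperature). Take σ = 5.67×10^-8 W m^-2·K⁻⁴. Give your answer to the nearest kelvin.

11 K

At the top of the atmosphere, σT_e⁴ = S(1−α)/4 = 14.50 W m^-2, giving T_e = 126.5 K.
The surface balance (absorbed SW + ε·downward IR = σT_s⁴) with T_a⁴ = T_s⁴/2 reduces to T_s = T_e·[2/(2−ε)]^¼ = 137.5 K.
The atmosphere warms the surface by 11.06 K.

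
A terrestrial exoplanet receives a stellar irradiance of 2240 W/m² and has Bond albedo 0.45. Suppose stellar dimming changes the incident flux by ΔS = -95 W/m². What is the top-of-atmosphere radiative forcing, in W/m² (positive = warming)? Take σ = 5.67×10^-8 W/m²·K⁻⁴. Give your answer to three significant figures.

TOA radiative forcing: ΔF = (1−α)ΔS/4 = 0.55·(-95)/4 = -13.06 W/m².

-13.1 W/m²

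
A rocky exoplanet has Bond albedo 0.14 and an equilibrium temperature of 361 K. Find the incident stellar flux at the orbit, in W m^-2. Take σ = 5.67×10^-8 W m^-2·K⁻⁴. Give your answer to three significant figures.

4480 W m^-2

Invert the energy balance for S: S = 4σT⁴/(1−α).
σT⁴ = 5.67×10⁻⁸·(361)⁴ = 963.0 W m^-2.
So S = 4×963.0/(1−0.14) = 4479 W m^-2.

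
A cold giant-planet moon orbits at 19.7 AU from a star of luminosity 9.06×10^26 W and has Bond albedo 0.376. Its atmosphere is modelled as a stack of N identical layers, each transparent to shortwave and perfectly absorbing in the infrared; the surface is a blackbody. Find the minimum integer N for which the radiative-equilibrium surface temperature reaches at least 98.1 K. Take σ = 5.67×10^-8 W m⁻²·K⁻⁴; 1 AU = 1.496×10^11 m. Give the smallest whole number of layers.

4

d = 19.7 × 1.496×10^11 m = 2.947×10^12 m.
S = L/(4πd²) = 8.301 W m⁻².
OLR = S(1−α)/4 = 1.295 W m⁻²; the top layer radiates at T_e = 69.13 K.
Since T_s⁴ = (N+1)T_e⁴, we need N ≥ (T_s/T_e)⁴ − 1 = 3.055.
So N ≥ 3.055; the smallest integer is N = 4.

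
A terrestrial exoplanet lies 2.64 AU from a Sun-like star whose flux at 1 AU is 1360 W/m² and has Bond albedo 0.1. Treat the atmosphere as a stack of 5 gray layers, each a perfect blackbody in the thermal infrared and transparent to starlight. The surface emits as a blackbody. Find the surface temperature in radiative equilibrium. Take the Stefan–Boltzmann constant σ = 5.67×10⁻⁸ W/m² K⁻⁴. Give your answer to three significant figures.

Irradiance scales as 1/d², so S = 1360 W/m² × (1/2.64)² = 195.1 W/m².
OLR = S(1−α)/4 = 43.90 W/m²; the top layer radiates at T_e = 166.8 K.
For an N-layer opaque stack, T_s⁴ = (N+1)T_e⁴, hence T_s = (6)^(1/4)×166.8 K = 261.1 K.

261 K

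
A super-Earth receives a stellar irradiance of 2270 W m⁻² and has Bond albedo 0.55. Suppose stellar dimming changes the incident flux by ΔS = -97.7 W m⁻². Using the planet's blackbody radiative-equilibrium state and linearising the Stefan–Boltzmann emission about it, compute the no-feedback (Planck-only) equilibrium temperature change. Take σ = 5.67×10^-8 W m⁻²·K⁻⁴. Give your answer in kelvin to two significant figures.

The baseline emission temperature is T_e = 259.1 K.
TOA radiative forcing: ΔF = (1−α)ΔS/4 = 0.45·(-97.7)/4 = -10.99 W m⁻².
Linearising σT⁴ gives d(σT⁴)/dT = 4σT_e³ = 3.943 W m⁻² per K.
So ΔT₀ = -10.99/3.943 = -2.79 K.

-2.8 kelvin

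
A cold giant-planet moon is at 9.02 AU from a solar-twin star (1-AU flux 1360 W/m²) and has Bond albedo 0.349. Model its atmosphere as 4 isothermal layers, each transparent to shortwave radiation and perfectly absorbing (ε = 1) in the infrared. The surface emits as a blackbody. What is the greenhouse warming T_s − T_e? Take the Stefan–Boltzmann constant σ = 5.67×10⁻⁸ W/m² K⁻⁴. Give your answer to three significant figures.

41.2 K

Flux at the orbit: S = 1360/(9.02)² = 16.72 W/m².
OLR = S(1−α)/4 = 2.720 W/m²; the top layer radiates at T_e = 83.23 K.
T_s = (N+1)^(1/4)·T_e = 124.5 K.
So the greenhouse effect raises the surface by 124.5 − 83.23 = 41.23 K.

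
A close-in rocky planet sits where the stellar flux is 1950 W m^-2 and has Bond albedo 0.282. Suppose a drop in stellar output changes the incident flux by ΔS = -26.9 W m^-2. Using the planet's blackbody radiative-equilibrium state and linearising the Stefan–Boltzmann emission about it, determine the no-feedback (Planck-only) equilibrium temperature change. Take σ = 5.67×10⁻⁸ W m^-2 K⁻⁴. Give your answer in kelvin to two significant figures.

-0.97 kelvin

Reference equilibrium: T_e = [S(1−α)/(4σ)]^(1/4) = 280.3 K.
TOA radiative forcing: ΔF = (1−α)ΔS/4 = 0.718·(-26.9)/4 = -4.829 W m^-2.
Planck response: λ_P = 4σT_e³ = 4·5.67×10⁻⁸·(280.3)³ = 4.995 W m^-2/K.
So ΔT₀ = -4.829/4.995 = -0.967 K.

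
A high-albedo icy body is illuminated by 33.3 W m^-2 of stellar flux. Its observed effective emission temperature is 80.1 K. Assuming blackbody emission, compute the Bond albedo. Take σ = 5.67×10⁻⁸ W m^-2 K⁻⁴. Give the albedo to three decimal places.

From σT⁴ = S(1−α)/4 we invert for α: 1−α = 4σT⁴/S.
4σT⁴ = 4·5.67×10⁻⁸·(80.1)⁴ = 9.336 W m^-2.
Hence α = 1 − 9.336/33.30 = 0.7196.

0.720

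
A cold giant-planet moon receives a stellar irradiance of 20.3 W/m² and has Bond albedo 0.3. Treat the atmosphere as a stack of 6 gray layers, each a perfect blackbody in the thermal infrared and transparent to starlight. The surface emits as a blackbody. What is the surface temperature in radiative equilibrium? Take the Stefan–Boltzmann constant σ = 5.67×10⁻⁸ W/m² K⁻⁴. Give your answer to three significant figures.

145 kelvin

OLR = S(1−α)/4 = 3.552 W/m²; the top layer radiates at T_e = 88.97 K.
For an N-layer opaque stack, T_s⁴ = (N+1)T_e⁴, hence T_s = (7)^(1/4)×88.97 K = 144.7 K.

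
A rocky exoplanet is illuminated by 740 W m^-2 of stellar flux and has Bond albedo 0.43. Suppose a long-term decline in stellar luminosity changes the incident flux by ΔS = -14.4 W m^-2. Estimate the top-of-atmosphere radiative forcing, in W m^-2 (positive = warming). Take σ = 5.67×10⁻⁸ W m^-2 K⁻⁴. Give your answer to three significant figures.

-2.05 W m^-2

ΔF = Δ[S(1−α)]/4 = (1−0.43)·-14.4/4 = -2.052 W m^-2.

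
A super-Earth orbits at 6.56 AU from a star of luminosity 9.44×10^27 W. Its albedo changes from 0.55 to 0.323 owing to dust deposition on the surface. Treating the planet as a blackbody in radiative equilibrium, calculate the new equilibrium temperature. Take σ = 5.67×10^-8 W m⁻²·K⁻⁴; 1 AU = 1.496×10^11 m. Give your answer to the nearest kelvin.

Orbital distance: d = 6.56 AU = 9.814×10^11 m.
Flux at the orbit: S = L/(4πd²) = 9.44×10^27/(4π·(9.81×10^11)²) = 780.0 W m⁻².
T₂ = [S(1−α₂)/(4σ)]^(1/4) = [780.0·0.677/(4σ)]^(1/4) = 219.7 K.

220 kelvin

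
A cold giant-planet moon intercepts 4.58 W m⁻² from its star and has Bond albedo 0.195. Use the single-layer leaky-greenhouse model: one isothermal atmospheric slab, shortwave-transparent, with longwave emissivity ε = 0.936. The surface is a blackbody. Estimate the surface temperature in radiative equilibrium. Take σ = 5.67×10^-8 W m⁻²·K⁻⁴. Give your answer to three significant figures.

74.3 K

Effective emission temperature (TOA balance): σT_e⁴ = S(1−α)/4 = 0.9217 W m⁻² → T_e = 63.50 K.
Surface balance with a leaky layer gives σT_s⁴ = σT_e⁴·2/(2−ε), so T_s = T_e·[2/(2−0.936)]^(1/4) = 74.35 K.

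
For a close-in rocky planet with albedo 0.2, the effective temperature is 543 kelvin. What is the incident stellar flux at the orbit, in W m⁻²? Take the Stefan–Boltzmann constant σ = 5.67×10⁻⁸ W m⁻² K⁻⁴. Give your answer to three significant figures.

Invert the energy balance for S: S = 4σT⁴/(1−α).
The emitted flux is σT⁴ = 4929 W m⁻².
S = 4·4929/0.8 = 24650 W m⁻².

24600 W m⁻²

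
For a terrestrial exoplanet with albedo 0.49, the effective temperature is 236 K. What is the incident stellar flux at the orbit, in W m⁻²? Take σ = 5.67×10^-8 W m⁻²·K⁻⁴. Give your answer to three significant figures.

From S(1−α)/4 = σT⁴: S = 4σT⁴/(1−α).
The emitted flux is σT⁴ = 175.9 W m⁻².
S = 4·175.9/0.51 = 1379 W m⁻².

1380 W m⁻²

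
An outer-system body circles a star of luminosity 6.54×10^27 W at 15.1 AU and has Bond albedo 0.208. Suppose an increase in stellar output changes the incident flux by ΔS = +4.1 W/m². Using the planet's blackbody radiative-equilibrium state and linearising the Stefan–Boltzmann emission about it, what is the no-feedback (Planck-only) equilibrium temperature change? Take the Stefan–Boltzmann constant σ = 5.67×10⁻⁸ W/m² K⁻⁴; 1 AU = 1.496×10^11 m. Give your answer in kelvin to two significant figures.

1.4 kelvin

d = 15.1 × 1.496×10^11 m = 2.259×10^12 m.
S = L/(4πd²) = 102.0 W/m².
Unperturbed T_e = [102.0·(1−0.208)/(4σ)]^¼ = 137.4 K.
ΔF = Δ[S(1−α)]/4 = (1−0.208)·+4.1/4 = 0.8118 W/m².
The Planck feedback parameter is 4σT_e³ = 0.5880 W/m²/K.
Hence the no-feedback warming is ΔF/(4σT_e³) = 1.38 K.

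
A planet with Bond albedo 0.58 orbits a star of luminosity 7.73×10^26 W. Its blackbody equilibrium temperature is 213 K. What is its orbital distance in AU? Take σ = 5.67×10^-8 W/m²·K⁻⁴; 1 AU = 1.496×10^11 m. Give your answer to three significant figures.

Energy balance gives S = 4σT⁴/(1−α) = 1112 W/m².
S = L/(4πd²) → d = √(L/4πS) = √(7.73×10^26/(4π·1112)) = 2.352×10^11 m = 1.573 AU.

1.57 AU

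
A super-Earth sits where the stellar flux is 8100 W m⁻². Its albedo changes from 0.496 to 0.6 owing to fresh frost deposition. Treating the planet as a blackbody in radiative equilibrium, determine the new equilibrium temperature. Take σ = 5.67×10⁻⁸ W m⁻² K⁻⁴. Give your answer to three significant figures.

346 K

With the new albedo, S(1−α₂)/4 = 810.0 W m⁻², so T₂ = 345.7 K.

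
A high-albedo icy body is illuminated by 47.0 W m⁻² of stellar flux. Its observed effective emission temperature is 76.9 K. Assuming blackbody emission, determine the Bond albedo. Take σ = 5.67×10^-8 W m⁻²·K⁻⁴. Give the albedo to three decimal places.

Energy balance: S(1−α)/4 = σT⁴, so 1−α = 4σT⁴/S.
4σT⁴ = 4·5.67×10⁻⁸·(76.9)⁴ = 7.931 W m⁻².
Hence α = 1 − 7.931/47.00 = 0.8312.

0.831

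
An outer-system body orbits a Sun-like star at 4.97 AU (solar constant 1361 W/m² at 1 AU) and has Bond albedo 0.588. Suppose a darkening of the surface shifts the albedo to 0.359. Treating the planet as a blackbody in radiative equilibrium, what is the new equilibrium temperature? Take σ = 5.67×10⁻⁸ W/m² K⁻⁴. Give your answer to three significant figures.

By the inverse-square law, S = 1361/4.97² = 55.10 W/m².
T₂ = [S(1−α₂)/(4σ)]^(1/4) = [55.10·0.641/(4σ)]^(1/4) = 111.7 K.

112 K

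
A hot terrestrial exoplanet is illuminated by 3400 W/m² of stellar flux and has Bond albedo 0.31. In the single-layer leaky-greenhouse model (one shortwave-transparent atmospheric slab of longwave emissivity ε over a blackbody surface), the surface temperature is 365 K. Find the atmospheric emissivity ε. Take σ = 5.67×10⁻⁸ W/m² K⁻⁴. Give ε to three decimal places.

0.834

Effective temperature: T_e = [S(1−α)/(4σ)]^(1/4) = 318.9 K.
Inverting T_s⁴ = 2T_e⁴/(2−ε): (T_e/T_s)⁴ = 0.5828, so ε = 2(1 − 0.5828) = 0.8344.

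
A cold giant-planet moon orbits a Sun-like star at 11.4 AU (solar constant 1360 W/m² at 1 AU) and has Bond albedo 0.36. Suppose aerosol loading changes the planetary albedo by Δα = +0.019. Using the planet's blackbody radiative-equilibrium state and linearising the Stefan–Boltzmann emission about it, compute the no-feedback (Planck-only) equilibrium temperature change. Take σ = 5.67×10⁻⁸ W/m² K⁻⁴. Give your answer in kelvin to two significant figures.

By the inverse-square law, S = 1360/11.4² = 10.46 W/m².
The baseline emission temperature is T_e = 73.72 K.
ΔF = −(S/4)Δα = −(10.46/4)×(+0.019) = -0.04971 W/m².
The Planck feedback parameter is 4σT_e³ = 0.09085 W/m²/K.
Hence the no-feedback warming is ΔF/(4σT_e³) = -0.547 K.

-0.55 kelvin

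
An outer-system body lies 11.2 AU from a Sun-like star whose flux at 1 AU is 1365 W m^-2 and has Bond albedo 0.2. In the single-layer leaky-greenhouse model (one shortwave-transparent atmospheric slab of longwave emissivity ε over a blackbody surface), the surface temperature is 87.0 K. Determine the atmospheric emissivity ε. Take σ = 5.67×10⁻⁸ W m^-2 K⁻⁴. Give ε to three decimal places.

0.660

By the inverse-square law, S = 1365/11.2² = 10.88 W m^-2.
TOA balance gives T_e = 78.71 K.
Since (2−ε)/2 = (T_e/T_s)⁴ = 0.6700, ε = 0.6600.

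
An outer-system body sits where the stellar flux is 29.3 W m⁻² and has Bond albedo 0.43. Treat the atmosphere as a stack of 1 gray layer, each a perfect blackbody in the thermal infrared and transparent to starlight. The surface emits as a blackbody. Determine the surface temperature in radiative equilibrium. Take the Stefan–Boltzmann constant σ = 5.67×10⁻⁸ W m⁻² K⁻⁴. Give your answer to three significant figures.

110 kelvin

Top-of-atmosphere balance: σT_e⁴ = S(1−α)/4 = 4.175 W m⁻² → T_e = 92.63 K.
With N = 1 opaque layers, T_s = (N+1)^(1/4)·T_e = 2^(1/4)·92.63 = 110.2 K.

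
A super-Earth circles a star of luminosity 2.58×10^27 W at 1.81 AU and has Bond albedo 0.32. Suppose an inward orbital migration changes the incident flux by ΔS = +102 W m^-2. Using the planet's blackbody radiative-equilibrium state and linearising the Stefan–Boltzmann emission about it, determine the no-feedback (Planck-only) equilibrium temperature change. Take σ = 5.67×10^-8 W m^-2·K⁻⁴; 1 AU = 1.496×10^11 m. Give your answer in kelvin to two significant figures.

Orbital distance: d = 1.81 AU = 2.708×10^11 m.
S = L/(4πd²) = 2800 W m^-2.
Reference equilibrium: T_e = [S(1−α)/(4σ)]^(1/4) = 302.7 K.
ΔF = Δ[S(1−α)]/4 = (1−0.32)·+102/4 = 17.34 W m^-2.
Planck response: λ_P = 4σT_e³ = 4·5.67×10⁻⁸·(302.7)³ = 6.290 W m^-2/K.
ΔT₀ = ΔF/λ_P = 17.34/6.290 = 2.76 K.

2.8 K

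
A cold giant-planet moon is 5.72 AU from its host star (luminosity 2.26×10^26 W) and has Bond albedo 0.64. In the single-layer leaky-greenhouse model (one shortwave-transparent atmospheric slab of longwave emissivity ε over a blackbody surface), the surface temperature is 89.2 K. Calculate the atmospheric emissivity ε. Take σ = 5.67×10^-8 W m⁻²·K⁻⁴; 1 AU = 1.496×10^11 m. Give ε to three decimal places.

Orbital distance: d = 5.72 AU = 8.557×10^11 m.
Flux at the orbit: S = L/(4πd²) = 2.26×10^26/(4π·(8.56×10^11)²) = 24.56 W m⁻².
TOA balance gives T_e = 79.02 K.
T_s⁴ = T_e⁴·2/(2−ε) → ε = 2 − 2(T_e/T_s)⁴ = 2 − 2·(79.02/89.2)⁴ = 0.7684.

0.768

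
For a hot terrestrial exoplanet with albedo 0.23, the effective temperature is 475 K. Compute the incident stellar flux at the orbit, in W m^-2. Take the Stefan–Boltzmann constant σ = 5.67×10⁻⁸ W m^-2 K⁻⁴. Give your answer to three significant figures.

15000 W m^-2

From S(1−α)/4 = σT⁴: S = 4σT⁴/(1−α).
The emitted flux is σT⁴ = 2886 W m^-2.
S = 4·2886/0.77 = 14990 W m^-2.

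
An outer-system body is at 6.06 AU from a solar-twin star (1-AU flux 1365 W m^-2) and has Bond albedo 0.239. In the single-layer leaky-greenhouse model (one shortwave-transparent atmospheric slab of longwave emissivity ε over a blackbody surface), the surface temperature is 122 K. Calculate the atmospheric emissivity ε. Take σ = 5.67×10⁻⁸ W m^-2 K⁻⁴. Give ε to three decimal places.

0.874

By the inverse-square law, S = 1365/6.06² = 37.17 W m^-2.
TOA balance gives T_e = 105.7 K.
T_s⁴ = T_e⁴·2/(2−ε) → ε = 2 − 2(T_e/T_s)⁴ = 2 − 2·(105.7/122)⁴ = 0.8740.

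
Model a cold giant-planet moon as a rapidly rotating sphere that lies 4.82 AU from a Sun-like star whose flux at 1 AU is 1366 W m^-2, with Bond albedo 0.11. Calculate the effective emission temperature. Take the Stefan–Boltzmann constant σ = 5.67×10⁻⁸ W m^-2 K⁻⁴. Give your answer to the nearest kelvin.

123 K

Flux at the orbit: S = 1366/(4.82)² = 58.80 W m^-2.
Absorbed flux (global mean): S(1−α)/4 = 58.80·0.89/4 = 13.08 W m^-2.
In equilibrium σT⁴ equals this, so T = 123.2 K.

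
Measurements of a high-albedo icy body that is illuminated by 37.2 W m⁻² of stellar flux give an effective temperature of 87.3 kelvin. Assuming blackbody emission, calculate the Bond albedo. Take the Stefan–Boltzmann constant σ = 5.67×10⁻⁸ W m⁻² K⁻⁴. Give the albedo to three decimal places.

From σT⁴ = S(1−α)/4 we invert for α: 1−α = 4σT⁴/S.
σT⁴ = 3.293 W m⁻², so 4σT⁴ = 13.17 W m⁻².
Hence α = 1 − 13.17/37.20 = 0.6459.

0.646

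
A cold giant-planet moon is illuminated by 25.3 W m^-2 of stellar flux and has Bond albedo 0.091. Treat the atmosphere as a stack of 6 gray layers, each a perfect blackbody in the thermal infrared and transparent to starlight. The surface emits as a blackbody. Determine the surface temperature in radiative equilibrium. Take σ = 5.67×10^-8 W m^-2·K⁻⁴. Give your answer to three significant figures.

Top-of-atmosphere balance: σT_e⁴ = S(1−α)/4 = 5.749 W m^-2 → T_e = 100.3 K.
Layer-by-layer balance gives σT_s⁴ = (N+1)σT_e⁴, so T_s = 7^¼·100.3 = 163.2 K.

163 kelvin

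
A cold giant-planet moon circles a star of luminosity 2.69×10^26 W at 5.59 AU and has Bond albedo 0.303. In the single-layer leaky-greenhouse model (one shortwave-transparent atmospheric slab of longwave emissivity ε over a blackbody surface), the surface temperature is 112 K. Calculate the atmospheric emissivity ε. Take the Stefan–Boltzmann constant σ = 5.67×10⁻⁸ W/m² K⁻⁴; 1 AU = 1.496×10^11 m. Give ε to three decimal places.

0.804

d = 5.59 × 1.496×10^11 m = 8.363×10^11 m.
S = L/(4πd²) = 30.61 W/m².
Effective temperature: T_e = [S(1−α)/(4σ)]^(1/4) = 98.48 K.
Since (2−ε)/2 = (T_e/T_s)⁴ = 0.5978, ε = 0.8044.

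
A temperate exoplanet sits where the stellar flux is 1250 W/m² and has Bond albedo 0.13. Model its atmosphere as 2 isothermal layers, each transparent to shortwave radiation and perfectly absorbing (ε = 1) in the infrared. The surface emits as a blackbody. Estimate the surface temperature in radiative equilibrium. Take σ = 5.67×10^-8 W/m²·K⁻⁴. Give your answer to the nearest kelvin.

346 K

OLR = S(1−α)/4 = 271.9 W/m²; the top layer radiates at T_e = 263.1 K.
For an N-layer opaque stack, T_s⁴ = (N+1)T_e⁴, hence T_s = (3)^(1/4)×263.1 K = 346.3 K.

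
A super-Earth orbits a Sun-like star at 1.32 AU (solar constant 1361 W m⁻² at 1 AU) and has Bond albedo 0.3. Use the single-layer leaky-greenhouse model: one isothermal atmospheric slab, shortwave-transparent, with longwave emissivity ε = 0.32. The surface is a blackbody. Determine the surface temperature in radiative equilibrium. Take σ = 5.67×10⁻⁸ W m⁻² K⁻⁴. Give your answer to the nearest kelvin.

By the inverse-square law, S = 1361/1.32² = 781.1 W m⁻².
Effective emission temperature (TOA balance): σT_e⁴ = S(1−α)/4 = 136.7 W m⁻² → T_e = 221.6 K.
The surface balance (absorbed SW + ε·downward IR = σT_s⁴) with T_a⁴ = T_s⁴/2 reduces to T_s = T_e·[2/(2−ε)]^¼ = 231.5 K.

231 K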